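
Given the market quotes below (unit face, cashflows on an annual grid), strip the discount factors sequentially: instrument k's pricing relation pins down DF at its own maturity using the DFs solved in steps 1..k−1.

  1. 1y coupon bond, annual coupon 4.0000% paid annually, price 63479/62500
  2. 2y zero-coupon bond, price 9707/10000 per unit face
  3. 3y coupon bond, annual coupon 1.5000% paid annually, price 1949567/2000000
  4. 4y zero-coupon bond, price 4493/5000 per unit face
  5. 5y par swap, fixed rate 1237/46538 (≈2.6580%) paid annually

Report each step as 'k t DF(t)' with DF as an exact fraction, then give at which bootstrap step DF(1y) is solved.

1 1 4883/5000
2 2 9707/10000
3 3 2329/2500
4 4 4493/5000
5 5 8763/10000
DF(1y) is solved at step 1

step 1 [1y] bond c/1=1/25: DF=(63479/62500 − 1/25·(0))/(1+1/25) = 4883/5000 ≈ 0.976600
step 2 [2y] zero: DF = P = 9707/10000 ≈ 0.970700
step 3 [3y] bond c/1=3/200: DF=(1949567/2000000 − 3/200·(0.976600+0.970700))/(1+3/200) = 2329/2500 ≈ 0.931600
step 4 [4y] zero: DF = P = 4493/5000 ≈ 0.898600
step 5 [5y] swap r/1=1237/46538: DF=(1 − 1237/46538·(0.976600+0.970700+0.931600+0.898600))/(1+1237/46538) = 8763/10000 ≈ 0.876300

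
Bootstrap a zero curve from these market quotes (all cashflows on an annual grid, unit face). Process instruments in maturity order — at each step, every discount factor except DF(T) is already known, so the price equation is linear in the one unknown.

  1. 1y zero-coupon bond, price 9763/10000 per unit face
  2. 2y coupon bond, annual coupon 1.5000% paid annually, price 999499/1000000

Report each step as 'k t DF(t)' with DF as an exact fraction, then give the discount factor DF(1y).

1 1 9763/10000
2 2 9703/10000
DF(1y) = 9763/10000 ≈ 0.976300

step 1 [1y] zero: DF = P = 9763/10000 ≈ 0.976300
step 2 [2y] bond c/1=3/200: DF=(999499/1000000 − 3/200·(0.976300))/(1+3/200) = 9703/10000 ≈ 0.970300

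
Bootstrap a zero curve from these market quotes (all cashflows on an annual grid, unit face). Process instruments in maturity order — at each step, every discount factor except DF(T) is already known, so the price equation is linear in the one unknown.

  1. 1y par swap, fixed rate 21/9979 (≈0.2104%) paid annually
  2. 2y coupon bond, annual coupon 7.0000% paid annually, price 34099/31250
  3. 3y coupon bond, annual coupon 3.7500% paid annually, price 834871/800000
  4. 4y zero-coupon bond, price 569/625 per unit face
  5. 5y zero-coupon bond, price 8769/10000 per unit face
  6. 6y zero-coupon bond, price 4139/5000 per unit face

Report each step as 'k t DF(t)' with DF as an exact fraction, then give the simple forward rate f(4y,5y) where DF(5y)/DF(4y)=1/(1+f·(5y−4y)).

step 1 [1y] swap r/1=21/9979: DF=(1 − 21/9979·(0))/(1+21/9979) = 9979/10000 ≈ 0.997900
step 2 [2y] bond c/1=7/100: DF=(34099/31250 − 7/100·(0.997900))/(1+7/100) = 1909/2000 ≈ 0.954500
step 3 [3y] bond c/1=3/80: DF=(834871/800000 − 3/80·(0.997900+0.954500))/(1+3/80) = 9353/10000 ≈ 0.935300
step 4 [4y] zero: DF = P = 569/625 ≈ 0.910400
step 5 [5y] zero: DF = P = 8769/10000 ≈ 0.876900
step 6 [6y] zero: DF = P = 4139/5000 ≈ 0.827800

1 1 9979/10000
2 2 1909/2000
3 3 9353/10000
4 4 569/625
5 5 8769/10000
6 6 4139/5000
f(4y,5y) = ((569/625)/(8769/10000) − 1)/(1) = 335/8769 ≈ 3.8203%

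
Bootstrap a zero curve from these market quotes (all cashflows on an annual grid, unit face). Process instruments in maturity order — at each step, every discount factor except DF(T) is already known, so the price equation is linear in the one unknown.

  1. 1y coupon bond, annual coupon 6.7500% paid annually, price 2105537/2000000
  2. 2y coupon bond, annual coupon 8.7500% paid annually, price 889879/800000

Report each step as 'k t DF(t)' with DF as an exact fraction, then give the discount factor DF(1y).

step 1 [1y] bond c/1=27/400: DF=(2105537/2000000 − 27/400·(0))/(1+27/400) = 4931/5000 ≈ 0.986200
step 2 [2y] bond c/1=7/80: DF=(889879/800000 − 7/80·(0.986200))/(1+7/80) = 1887/2000 ≈ 0.943500

1 1 4931/5000
2 2 1887/2000
DF(1y) = 4931/5000 ≈ 0.986200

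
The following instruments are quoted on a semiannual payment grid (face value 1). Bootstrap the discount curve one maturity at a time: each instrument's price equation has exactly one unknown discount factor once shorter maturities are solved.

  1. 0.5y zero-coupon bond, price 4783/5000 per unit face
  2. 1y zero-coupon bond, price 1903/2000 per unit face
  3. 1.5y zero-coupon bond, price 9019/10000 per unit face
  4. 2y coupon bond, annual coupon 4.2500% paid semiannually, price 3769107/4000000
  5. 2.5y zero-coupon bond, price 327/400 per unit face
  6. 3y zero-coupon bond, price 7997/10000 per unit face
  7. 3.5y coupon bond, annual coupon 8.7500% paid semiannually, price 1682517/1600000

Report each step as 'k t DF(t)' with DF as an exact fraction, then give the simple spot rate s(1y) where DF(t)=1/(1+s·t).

1 1/2 4783/5000
2 1 1903/2000
3 3/2 9019/10000
4 2 4321/5000
5 5/2 327/400
6 3 7997/10000
7 7/2 7857/10000
s(1y) = (1/(1903/2000) − 1)/(1) = 97/1903 ≈ 5.0972%

step 1 [0.5y] zero: DF = P = 4783/5000 ≈ 0.956600
step 2 [1y] zero: DF = P = 1903/2000 ≈ 0.951500
step 3 [1.5y] zero: DF = P = 9019/10000 ≈ 0.901900
step 4 [2y] bond c/2=17/800: DF=(3769107/4000000 − 17/800·(0.956600+0.951500+0.901900))/(1+17/800) = 4321/5000 ≈ 0.864200
step 5 [2.5y] zero: DF = P = 327/400 ≈ 0.817500
step 6 [3y] zero: DF = P = 7997/10000 ≈ 0.799700
step 7 [3.5y] bond c/2=7/160: DF=(1682517/1600000 − 7/160·(0.956600+0.951500+0.901900+0.864200+0.817500+0.799700))/(1+7/160) = 7857/10000 ≈ 0.785700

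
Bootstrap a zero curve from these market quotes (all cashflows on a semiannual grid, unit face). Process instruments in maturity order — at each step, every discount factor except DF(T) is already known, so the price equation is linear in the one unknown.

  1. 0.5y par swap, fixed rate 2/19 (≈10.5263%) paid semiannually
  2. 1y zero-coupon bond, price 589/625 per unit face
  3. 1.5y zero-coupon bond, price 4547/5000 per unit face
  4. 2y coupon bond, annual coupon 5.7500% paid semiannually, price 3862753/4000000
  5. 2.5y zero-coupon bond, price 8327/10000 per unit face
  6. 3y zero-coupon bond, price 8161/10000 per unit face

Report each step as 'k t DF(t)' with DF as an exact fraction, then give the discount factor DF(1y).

1 1/2 19/20
2 1 589/625
3 3/2 4547/5000
4 2 2151/2500
5 5/2 8327/10000
6 3 8161/10000
DF(1y) = 589/625 ≈ 0.942400

step 1 [0.5y] swap r/2=1/19: DF=(1 − 1/19·(0))/(1+1/19) = 19/20 ≈ 0.950000
step 2 [1y] zero: DF = P = 589/625 ≈ 0.942400
step 3 [1.5y] zero: DF = P = 4547/5000 ≈ 0.909400
step 4 [2y] bond c/2=23/800: DF=(3862753/4000000 − 23/800·(0.950000+0.942400+0.909400))/(1+23/800) = 2151/2500 ≈ 0.860400
step 5 [2.5y] zero: DF = P = 8327/10000 ≈ 0.832700
step 6 [3y] zero: DF = P = 8161/10000 ≈ 0.816100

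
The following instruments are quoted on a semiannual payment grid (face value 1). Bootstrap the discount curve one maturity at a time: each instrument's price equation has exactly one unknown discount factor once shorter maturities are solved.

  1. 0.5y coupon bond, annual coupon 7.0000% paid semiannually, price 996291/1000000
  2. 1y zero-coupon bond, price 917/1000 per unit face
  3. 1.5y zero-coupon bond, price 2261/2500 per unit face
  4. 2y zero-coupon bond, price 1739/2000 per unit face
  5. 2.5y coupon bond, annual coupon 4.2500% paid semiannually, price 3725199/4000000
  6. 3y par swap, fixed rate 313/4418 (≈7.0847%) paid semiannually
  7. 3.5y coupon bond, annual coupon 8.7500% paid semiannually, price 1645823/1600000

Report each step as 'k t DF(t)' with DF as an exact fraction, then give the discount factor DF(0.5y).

step 1 [0.5y] bond c/2=7/200: DF=(996291/1000000 − 7/200·(0))/(1+7/200) = 4813/5000 ≈ 0.962600
step 2 [1y] zero: DF = P = 917/1000 ≈ 0.917000
step 3 [1.5y] zero: DF = P = 2261/2500 ≈ 0.904400
step 4 [2y] zero: DF = P = 1739/2000 ≈ 0.869500
step 5 [2.5y] bond c/2=17/800: DF=(3725199/4000000 − 17/800·(0.962600+0.917000+0.904400+0.869500))/(1+17/800) = 8359/10000 ≈ 0.835900
step 6 [3y] swap r/2=313/8836: DF=(1 − 313/8836·(0.962600+0.917000+0.904400+0.869500+0.835900))/(1+313/8836) = 4061/5000 ≈ 0.812200
step 7 [3.5y] bond c/2=7/160: DF=(1645823/1600000 − 7/160·(0.962600+0.917000+0.904400+0.869500+0.835900+0.812200))/(1+7/160) = 7633/10000 ≈ 0.763300

1 1/2 4813/5000
2 1 917/1000
3 3/2 2261/2500
4 2 1739/2000
5 5/2 8359/10000
6 3 4061/5000
7 7/2 7633/10000
DF(0.5y) = 4813/5000 ≈ 0.962600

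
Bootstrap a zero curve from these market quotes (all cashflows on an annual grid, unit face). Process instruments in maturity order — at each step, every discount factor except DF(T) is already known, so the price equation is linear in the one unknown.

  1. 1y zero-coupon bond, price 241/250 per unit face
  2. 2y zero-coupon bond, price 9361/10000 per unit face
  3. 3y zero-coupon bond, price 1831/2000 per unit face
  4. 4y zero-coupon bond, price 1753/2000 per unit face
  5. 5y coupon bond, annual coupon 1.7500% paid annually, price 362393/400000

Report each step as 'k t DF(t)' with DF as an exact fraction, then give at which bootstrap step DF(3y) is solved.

step 1 [1y] zero: DF = P = 241/250 ≈ 0.964000
step 2 [2y] zero: DF = P = 9361/10000 ≈ 0.936100
step 3 [3y] zero: DF = P = 1831/2000 ≈ 0.915500
step 4 [4y] zero: DF = P = 1753/2000 ≈ 0.876500
step 5 [5y] bond c/1=7/400: DF=(362393/400000 − 7/400·(0.964000+0.936100+0.915500+0.876500))/(1+7/400) = 8269/10000 ≈ 0.826900

1 1 241/250
2 2 9361/10000
3 3 1831/2000
4 4 1753/2000
5 5 8269/10000
DF(3y) is solved at step 3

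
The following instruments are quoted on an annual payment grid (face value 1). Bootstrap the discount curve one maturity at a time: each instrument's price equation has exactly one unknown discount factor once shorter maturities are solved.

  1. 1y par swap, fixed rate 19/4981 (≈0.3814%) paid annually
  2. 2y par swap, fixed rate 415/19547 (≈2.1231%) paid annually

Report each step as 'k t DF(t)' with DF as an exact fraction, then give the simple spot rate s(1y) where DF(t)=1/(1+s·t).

step 1 [1y] swap r/1=19/4981: DF=(1 − 19/4981·(0))/(1+19/4981) = 4981/5000 ≈ 0.996200
step 2 [2y] swap r/1=415/19547: DF=(1 − 415/19547·(0.996200))/(1+415/19547) = 1917/2000 ≈ 0.958500

1 1 4981/5000
2 2 1917/2000
s(1y) = (1/(4981/5000) − 1)/(1) = 19/4981 ≈ 0.3814%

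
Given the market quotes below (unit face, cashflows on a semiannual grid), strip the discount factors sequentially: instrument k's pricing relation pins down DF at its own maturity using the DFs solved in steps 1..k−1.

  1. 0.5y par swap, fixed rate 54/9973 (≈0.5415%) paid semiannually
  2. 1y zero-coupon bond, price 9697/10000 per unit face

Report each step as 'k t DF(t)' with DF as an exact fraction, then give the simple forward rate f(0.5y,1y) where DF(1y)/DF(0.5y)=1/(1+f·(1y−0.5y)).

1 1/2 9973/10000
2 1 9697/10000
f(0.5y,1y) = ((9973/10000)/(9697/10000) − 1)/(1/2) = 552/9697 ≈ 5.6925%

step 1 [0.5y] swap r/2=27/9973: DF=(1 − 27/9973·(0))/(1+27/9973) = 9973/10000 ≈ 0.997300
step 2 [1y] zero: DF = P = 9697/10000 ≈ 0.969700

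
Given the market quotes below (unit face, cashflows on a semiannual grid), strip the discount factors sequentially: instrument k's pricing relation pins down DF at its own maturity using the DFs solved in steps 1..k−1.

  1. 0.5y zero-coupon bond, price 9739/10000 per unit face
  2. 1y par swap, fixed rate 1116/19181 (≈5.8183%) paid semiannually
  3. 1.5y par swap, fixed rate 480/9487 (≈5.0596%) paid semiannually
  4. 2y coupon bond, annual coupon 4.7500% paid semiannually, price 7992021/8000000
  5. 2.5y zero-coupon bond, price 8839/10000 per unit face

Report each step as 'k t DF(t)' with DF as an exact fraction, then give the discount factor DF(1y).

step 1 [0.5y] zero: DF = P = 9739/10000 ≈ 0.973900
step 2 [1y] swap r/2=558/19181: DF=(1 − 558/19181·(0.973900))/(1+558/19181) = 4721/5000 ≈ 0.944200
step 3 [1.5y] swap r/2=240/9487: DF=(1 − 240/9487·(0.973900+0.944200))/(1+240/9487) = 116/125 ≈ 0.928000
step 4 [2y] bond c/2=19/800: DF=(7992021/8000000 − 19/800·(0.973900+0.944200+0.928000))/(1+19/800) = 4549/5000 ≈ 0.909800
step 5 [2.5y] zero: DF = P = 8839/10000 ≈ 0.883900

1 1/2 9739/10000
2 1 4721/5000
3 3/2 116/125
4 2 4549/5000
5 5/2 8839/10000
DF(1y) = 4721/5000 ≈ 0.944200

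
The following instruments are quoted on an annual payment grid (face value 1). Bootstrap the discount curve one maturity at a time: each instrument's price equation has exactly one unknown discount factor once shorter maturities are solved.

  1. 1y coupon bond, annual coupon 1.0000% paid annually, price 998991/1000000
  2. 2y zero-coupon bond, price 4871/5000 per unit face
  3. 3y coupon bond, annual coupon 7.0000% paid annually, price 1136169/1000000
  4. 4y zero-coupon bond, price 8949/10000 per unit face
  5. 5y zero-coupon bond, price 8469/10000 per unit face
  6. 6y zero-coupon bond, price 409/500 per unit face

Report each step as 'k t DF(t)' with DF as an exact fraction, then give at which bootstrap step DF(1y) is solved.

1 1 9891/10000
2 2 4871/5000
3 3 4667/5000
4 4 8949/10000
5 5 8469/10000
6 6 409/500
DF(1y) is solved at step 1

step 1 [1y] bond c/1=1/100: DF=(998991/1000000 − 1/100·(0))/(1+1/100) = 9891/10000 ≈ 0.989100
step 2 [2y] zero: DF = P = 4871/5000 ≈ 0.974200
step 3 [3y] bond c/1=7/100: DF=(1136169/1000000 − 7/100·(0.989100+0.974200))/(1+7/100) = 4667/5000 ≈ 0.933400
step 4 [4y] zero: DF = P = 8949/10000 ≈ 0.894900
step 5 [5y] zero: DF = P = 8469/10000 ≈ 0.846900
step 6 [6y] zero: DF = P = 409/500 ≈ 0.818000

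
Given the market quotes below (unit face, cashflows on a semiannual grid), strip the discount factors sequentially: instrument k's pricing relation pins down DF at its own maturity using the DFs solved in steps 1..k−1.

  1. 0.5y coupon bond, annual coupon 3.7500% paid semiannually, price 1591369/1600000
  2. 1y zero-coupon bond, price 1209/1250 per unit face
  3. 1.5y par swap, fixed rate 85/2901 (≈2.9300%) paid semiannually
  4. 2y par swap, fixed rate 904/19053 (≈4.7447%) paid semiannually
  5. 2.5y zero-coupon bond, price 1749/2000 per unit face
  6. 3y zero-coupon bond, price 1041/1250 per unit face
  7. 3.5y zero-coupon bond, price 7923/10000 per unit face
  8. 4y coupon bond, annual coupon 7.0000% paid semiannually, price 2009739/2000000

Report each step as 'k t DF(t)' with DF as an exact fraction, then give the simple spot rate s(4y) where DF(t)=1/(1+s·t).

step 1 [0.5y] bond c/2=3/160: DF=(1591369/1600000 − 3/160·(0))/(1+3/160) = 9763/10000 ≈ 0.976300
step 2 [1y] zero: DF = P = 1209/1250 ≈ 0.967200
step 3 [1.5y] swap r/2=85/5802: DF=(1 − 85/5802·(0.976300+0.967200))/(1+85/5802) = 383/400 ≈ 0.957500
step 4 [2y] swap r/2=452/19053: DF=(1 − 452/19053·(0.976300+0.967200+0.957500))/(1+452/19053) = 1137/1250 ≈ 0.909600
step 5 [2.5y] zero: DF = P = 1749/2000 ≈ 0.874500
step 6 [3y] zero: DF = P = 1041/1250 ≈ 0.832800
step 7 [3.5y] zero: DF = P = 7923/10000 ≈ 0.792300
step 8 [4y] bond c/2=7/200: DF=(2009739/2000000 − 7/200·(0.976300+0.967200+0.957500+0.909600+0.874500+0.832800+0.792300))/(1+7/200) = 303/400 ≈ 0.757500

1 1/2 9763/10000
2 1 1209/1250
3 3/2 383/400
4 2 1137/1250
5 5/2 1749/2000
6 3 1041/1250
7 7/2 7923/10000
8 4 303/400
s(4y) = (1/(303/400) − 1)/(4) = 97/1212 ≈ 8.0033%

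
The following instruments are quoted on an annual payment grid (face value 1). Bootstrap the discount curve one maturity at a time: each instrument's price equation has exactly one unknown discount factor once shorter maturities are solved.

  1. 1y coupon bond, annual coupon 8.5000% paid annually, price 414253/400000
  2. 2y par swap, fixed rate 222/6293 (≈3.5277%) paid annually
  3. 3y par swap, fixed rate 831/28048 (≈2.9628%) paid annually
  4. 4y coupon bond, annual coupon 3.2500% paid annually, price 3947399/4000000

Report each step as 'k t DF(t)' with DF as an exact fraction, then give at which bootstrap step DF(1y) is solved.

1 1 1909/2000
2 2 4667/5000
3 3 9169/10000
4 4 347/400
DF(1y) is solved at step 1

step 1 [1y] bond c/1=17/200: DF=(414253/400000 − 17/200·(0))/(1+17/200) = 1909/2000 ≈ 0.954500
step 2 [2y] swap r/1=222/6293: DF=(1 − 222/6293·(0.954500))/(1+222/6293) = 4667/5000 ≈ 0.933400
step 3 [3y] swap r/1=831/28048: DF=(1 − 831/28048·(0.954500+0.933400))/(1+831/28048) = 9169/10000 ≈ 0.916900
step 4 [4y] bond c/1=13/400: DF=(3947399/4000000 − 13/400·(0.954500+0.933400+0.916900))/(1+13/400) = 347/400 ≈ 0.867500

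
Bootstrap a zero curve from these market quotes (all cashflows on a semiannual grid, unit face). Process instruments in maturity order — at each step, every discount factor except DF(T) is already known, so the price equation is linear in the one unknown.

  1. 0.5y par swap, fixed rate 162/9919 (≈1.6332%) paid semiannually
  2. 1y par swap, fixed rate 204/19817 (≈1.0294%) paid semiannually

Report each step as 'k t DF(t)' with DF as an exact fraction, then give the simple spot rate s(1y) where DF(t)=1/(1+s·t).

step 1 [0.5y] swap r/2=81/9919: DF=(1 − 81/9919·(0))/(1+81/9919) = 9919/10000 ≈ 0.991900
step 2 [1y] swap r/2=102/19817: DF=(1 − 102/19817·(0.991900))/(1+102/19817) = 4949/5000 ≈ 0.989800

1 1/2 9919/10000
2 1 4949/5000
s(1y) = (1/(4949/5000) − 1)/(1) = 51/4949 ≈ 1.0305%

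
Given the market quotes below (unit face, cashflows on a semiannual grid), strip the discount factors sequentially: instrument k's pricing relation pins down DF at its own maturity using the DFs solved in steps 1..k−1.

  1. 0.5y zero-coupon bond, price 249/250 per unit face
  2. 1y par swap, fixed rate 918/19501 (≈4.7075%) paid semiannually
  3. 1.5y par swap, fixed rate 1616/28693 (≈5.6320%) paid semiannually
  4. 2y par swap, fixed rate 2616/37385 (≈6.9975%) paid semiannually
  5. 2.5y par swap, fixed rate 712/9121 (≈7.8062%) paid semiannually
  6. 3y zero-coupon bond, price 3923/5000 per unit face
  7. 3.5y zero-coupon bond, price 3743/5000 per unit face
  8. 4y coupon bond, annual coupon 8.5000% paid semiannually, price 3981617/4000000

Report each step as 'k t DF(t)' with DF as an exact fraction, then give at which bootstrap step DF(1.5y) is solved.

step 1 [0.5y] zero: DF = P = 249/250 ≈ 0.996000
step 2 [1y] swap r/2=459/19501: DF=(1 − 459/19501·(0.996000))/(1+459/19501) = 9541/10000 ≈ 0.954100
step 3 [1.5y] swap r/2=808/28693: DF=(1 − 808/28693·(0.996000+0.954100))/(1+808/28693) = 1149/1250 ≈ 0.919200
step 4 [2y] swap r/2=1308/37385: DF=(1 − 1308/37385·(0.996000+0.954100+0.919200))/(1+1308/37385) = 2173/2500 ≈ 0.869200
step 5 [2.5y] swap r/2=356/9121: DF=(1 − 356/9121·(0.996000+0.954100+0.919200+0.869200))/(1+356/9121) = 411/500 ≈ 0.822000
step 6 [3y] zero: DF = P = 3923/5000 ≈ 0.784600
step 7 [3.5y] zero: DF = P = 3743/5000 ≈ 0.748600
step 8 [4y] bond c/2=17/400: DF=(3981617/4000000 − 17/400·(0.996000+0.954100+0.919200+0.869200+0.822000+0.784600+0.748600))/(1+17/400) = 883/1250 ≈ 0.706400

1 1/2 249/250
2 1 9541/10000
3 3/2 1149/1250
4 2 2173/2500
5 5/2 411/500
6 3 3923/5000
7 7/2 3743/5000
8 4 883/1250
DF(1.5y) is solved at step 3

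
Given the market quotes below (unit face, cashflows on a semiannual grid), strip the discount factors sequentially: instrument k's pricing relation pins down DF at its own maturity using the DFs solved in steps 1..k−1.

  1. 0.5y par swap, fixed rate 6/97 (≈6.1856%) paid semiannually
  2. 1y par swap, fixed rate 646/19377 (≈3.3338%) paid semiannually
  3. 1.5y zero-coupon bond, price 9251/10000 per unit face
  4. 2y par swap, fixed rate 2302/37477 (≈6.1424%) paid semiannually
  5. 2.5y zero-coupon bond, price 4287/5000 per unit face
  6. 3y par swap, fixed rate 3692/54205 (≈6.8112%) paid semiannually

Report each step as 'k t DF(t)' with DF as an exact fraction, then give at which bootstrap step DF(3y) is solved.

step 1 [0.5y] swap r/2=3/97: DF=(1 − 3/97·(0))/(1+3/97) = 97/100 ≈ 0.970000
step 2 [1y] swap r/2=323/19377: DF=(1 − 323/19377·(0.970000))/(1+323/19377) = 9677/10000 ≈ 0.967700
step 3 [1.5y] zero: DF = P = 9251/10000 ≈ 0.925100
step 4 [2y] swap r/2=1151/37477: DF=(1 − 1151/37477·(0.970000+0.967700+0.925100))/(1+1151/37477) = 8849/10000 ≈ 0.884900
step 5 [2.5y] zero: DF = P = 4287/5000 ≈ 0.857400
step 6 [3y] swap r/2=1846/54205: DF=(1 − 1846/54205·(0.970000+0.967700+0.925100+0.884900+0.857400))/(1+1846/54205) = 4077/5000 ≈ 0.815400

1 1/2 97/100
2 1 9677/10000
3 3/2 9251/10000
4 2 8849/10000
5 5/2 4287/5000
6 3 4077/5000
DF(3y) is solved at step 6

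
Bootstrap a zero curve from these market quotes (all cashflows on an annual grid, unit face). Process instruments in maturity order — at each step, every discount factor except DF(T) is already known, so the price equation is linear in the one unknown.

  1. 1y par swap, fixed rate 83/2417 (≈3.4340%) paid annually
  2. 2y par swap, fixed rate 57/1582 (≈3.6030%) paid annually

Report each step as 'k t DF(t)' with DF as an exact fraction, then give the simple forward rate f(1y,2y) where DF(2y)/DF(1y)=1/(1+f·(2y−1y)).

1 1 2417/2500
2 2 2329/2500
f(1y,2y) = ((2417/2500)/(2329/2500) − 1)/(1) = 88/2329 ≈ 3.7784%

step 1 [1y] swap r/1=83/2417: DF=(1 − 83/2417·(0))/(1+83/2417) = 2417/2500 ≈ 0.966800
step 2 [2y] swap r/1=57/1582: DF=(1 − 57/1582·(0.966800))/(1+57/1582) = 2329/2500 ≈ 0.931600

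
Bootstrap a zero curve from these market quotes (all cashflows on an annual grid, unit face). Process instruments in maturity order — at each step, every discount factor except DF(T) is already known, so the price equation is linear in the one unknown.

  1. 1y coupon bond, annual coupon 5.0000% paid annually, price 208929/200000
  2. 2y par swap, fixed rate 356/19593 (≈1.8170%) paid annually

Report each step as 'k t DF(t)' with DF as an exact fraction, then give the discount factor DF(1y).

step 1 [1y] bond c/1=1/20: DF=(208929/200000 − 1/20·(0))/(1+1/20) = 9949/10000 ≈ 0.994900
step 2 [2y] swap r/1=356/19593: DF=(1 − 356/19593·(0.994900))/(1+356/19593) = 2411/2500 ≈ 0.964400

1 1 9949/10000
2 2 2411/2500
DF(1y) = 9949/10000 ≈ 0.994900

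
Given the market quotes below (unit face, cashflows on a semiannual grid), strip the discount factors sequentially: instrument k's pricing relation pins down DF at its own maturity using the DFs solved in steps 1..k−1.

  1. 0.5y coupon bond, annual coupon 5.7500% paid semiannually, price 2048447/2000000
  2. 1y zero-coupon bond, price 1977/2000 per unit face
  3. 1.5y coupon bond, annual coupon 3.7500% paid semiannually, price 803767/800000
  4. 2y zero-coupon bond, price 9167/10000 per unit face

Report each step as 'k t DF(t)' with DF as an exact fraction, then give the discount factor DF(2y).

1 1/2 2489/2500
2 1 1977/2000
3 3/2 9497/10000
4 2 9167/10000
DF(2y) = 9167/10000 ≈ 0.916700

step 1 [0.5y] bond c/2=23/800: DF=(2048447/2000000 − 23/800·(0))/(1+23/800) = 2489/2500 ≈ 0.995600
step 2 [1y] zero: DF = P = 1977/2000 ≈ 0.988500
step 3 [1.5y] bond c/2=3/160: DF=(803767/800000 − 3/160·(0.995600+0.988500))/(1+3/160) = 9497/10000 ≈ 0.949700
step 4 [2y] zero: DF = P = 9167/10000 ≈ 0.916700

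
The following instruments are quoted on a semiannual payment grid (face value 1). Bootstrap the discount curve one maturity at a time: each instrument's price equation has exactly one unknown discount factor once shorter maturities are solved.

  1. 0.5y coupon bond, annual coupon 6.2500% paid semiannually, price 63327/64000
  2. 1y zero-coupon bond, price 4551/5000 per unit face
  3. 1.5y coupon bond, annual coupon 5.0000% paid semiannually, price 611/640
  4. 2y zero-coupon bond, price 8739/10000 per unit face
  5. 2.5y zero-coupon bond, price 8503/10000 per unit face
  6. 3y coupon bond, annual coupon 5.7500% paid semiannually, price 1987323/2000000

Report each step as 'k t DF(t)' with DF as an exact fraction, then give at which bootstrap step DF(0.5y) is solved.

1 1/2 1919/2000
2 1 4551/5000
3 3/2 4429/5000
4 2 8739/10000
5 5/2 8503/10000
6 3 8407/10000
DF(0.5y) is solved at step 1

step 1 [0.5y] bond c/2=1/32: DF=(63327/64000 − 1/32·(0))/(1+1/32) = 1919/2000 ≈ 0.959500
step 2 [1y] zero: DF = P = 4551/5000 ≈ 0.910200
step 3 [1.5y] bond c/2=1/40: DF=(611/640 − 1/40·(0.959500+0.910200))/(1+1/40) = 4429/5000 ≈ 0.885800
step 4 [2y] zero: DF = P = 8739/10000 ≈ 0.873900
step 5 [2.5y] zero: DF = P = 8503/10000 ≈ 0.850300
step 6 [3y] bond c/2=23/800: DF=(1987323/2000000 − 23/800·(0.959500+0.910200+0.885800+0.873900+0.850300))/(1+23/800) = 8407/10000 ≈ 0.840700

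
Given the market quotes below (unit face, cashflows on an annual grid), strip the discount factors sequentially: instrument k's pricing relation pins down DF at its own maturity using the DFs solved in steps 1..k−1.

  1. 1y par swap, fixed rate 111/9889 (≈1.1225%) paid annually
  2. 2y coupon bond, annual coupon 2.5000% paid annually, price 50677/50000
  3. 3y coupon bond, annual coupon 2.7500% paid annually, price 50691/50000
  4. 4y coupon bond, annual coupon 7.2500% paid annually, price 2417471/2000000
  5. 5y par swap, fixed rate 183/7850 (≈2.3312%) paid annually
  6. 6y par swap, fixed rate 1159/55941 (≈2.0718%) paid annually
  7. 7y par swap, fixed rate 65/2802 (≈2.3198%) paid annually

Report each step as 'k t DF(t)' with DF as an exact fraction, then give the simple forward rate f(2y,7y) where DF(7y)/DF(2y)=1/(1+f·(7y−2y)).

1 1 9889/10000
2 2 9647/10000
3 3 584/625
4 4 4659/5000
5 5 4451/5000
6 6 8841/10000
7 7 1701/2000
f(2y,7y) = ((9647/10000)/(1701/2000) − 1)/(5) = 1142/42525 ≈ 2.6855%

step 1 [1y] swap r/1=111/9889: DF=(1 − 111/9889·(0))/(1+111/9889) = 9889/10000 ≈ 0.988900
step 2 [2y] bond c/1=1/40: DF=(50677/50000 − 1/40·(0.988900))/(1+1/40) = 9647/10000 ≈ 0.964700
step 3 [3y] bond c/1=11/400: DF=(50691/50000 − 11/400·(0.988900+0.964700))/(1+11/400) = 584/625 ≈ 0.934400
step 4 [4y] bond c/1=29/400: DF=(2417471/2000000 − 29/400·(0.988900+0.964700+0.934400))/(1+29/400) = 4659/5000 ≈ 0.931800
step 5 [5y] swap r/1=183/7850: DF=(1 − 183/7850·(0.988900+0.964700+0.934400+0.931800))/(1+183/7850) = 4451/5000 ≈ 0.890200
step 6 [6y] swap r/1=1159/55941: DF=(1 − 1159/55941·(0.988900+0.964700+0.934400+0.931800+0.890200))/(1+1159/55941) = 8841/10000 ≈ 0.884100
step 7 [7y] swap r/1=65/2802: DF=(1 − 65/2802·(0.988900+0.964700+0.934400+0.931800+0.890200+0.884100))/(1+65/2802) = 1701/2000 ≈ 0.850500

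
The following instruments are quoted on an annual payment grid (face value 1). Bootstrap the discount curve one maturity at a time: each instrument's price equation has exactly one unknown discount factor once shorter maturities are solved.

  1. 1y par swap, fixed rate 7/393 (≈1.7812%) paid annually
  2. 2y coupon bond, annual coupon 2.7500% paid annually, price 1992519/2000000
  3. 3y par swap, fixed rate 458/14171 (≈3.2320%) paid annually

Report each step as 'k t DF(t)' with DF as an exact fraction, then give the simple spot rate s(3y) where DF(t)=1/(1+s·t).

1 1 393/400
2 2 9433/10000
3 3 2271/2500
s(3y) = (1/(2271/2500) − 1)/(3) = 229/6813 ≈ 3.3612%

step 1 [1y] swap r/1=7/393: DF=(1 − 7/393·(0))/(1+7/393) = 393/400 ≈ 0.982500
step 2 [2y] bond c/1=11/400: DF=(1992519/2000000 − 11/400·(0.982500))/(1+11/400) = 9433/10000 ≈ 0.943300
step 3 [3y] swap r/1=458/14171: DF=(1 − 458/14171·(0.982500+0.943300))/(1+458/14171) = 2271/2500 ≈ 0.908400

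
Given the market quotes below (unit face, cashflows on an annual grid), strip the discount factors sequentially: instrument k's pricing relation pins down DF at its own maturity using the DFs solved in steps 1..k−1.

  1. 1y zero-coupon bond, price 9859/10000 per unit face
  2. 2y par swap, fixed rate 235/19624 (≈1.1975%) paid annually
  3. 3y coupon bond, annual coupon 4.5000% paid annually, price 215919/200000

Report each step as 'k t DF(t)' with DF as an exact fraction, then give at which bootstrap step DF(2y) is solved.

step 1 [1y] zero: DF = P = 9859/10000 ≈ 0.985900
step 2 [2y] swap r/1=235/19624: DF=(1 − 235/19624·(0.985900))/(1+235/19624) = 1953/2000 ≈ 0.976500
step 3 [3y] bond c/1=9/200: DF=(215919/200000 − 9/200·(0.985900+0.976500))/(1+9/200) = 4743/5000 ≈ 0.948600

1 1 9859/10000
2 2 1953/2000
3 3 4743/5000
DF(2y) is solved at step 2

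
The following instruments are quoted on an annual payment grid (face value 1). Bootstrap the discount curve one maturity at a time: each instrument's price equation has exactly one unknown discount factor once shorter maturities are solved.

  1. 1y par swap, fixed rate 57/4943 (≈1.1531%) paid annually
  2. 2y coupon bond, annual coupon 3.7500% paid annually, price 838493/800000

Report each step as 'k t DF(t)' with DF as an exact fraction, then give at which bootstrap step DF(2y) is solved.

1 1 4943/5000
2 2 1949/2000
DF(2y) is solved at step 2

step 1 [1y] swap r/1=57/4943: DF=(1 − 57/4943·(0))/(1+57/4943) = 4943/5000 ≈ 0.988600
step 2 [2y] bond c/1=3/80: DF=(838493/800000 − 3/80·(0.988600))/(1+3/80) = 1949/2000 ≈ 0.974500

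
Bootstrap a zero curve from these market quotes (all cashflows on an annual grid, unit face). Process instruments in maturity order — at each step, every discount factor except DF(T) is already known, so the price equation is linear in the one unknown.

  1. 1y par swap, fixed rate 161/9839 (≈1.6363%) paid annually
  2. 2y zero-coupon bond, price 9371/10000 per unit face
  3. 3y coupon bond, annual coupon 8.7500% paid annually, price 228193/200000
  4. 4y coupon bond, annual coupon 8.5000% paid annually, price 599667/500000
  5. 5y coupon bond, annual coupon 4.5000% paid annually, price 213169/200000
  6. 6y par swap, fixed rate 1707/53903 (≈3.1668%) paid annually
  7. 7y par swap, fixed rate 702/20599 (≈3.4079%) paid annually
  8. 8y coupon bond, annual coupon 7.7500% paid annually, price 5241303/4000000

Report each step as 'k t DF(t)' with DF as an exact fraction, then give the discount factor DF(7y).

1 1 9839/10000
2 2 9371/10000
3 3 4473/5000
4 4 553/625
5 5 4303/5000
6 6 8293/10000
7 7 3947/5000
8 8 1929/2500
DF(7y) = 3947/5000 ≈ 0.789400

step 1 [1y] swap r/1=161/9839: DF=(1 − 161/9839·(0))/(1+161/9839) = 9839/10000 ≈ 0.983900
step 2 [2y] zero: DF = P = 9371/10000 ≈ 0.937100
step 3 [3y] bond c/1=7/80: DF=(228193/200000 − 7/80·(0.983900+0.937100))/(1+7/80) = 4473/5000 ≈ 0.894600
step 4 [4y] bond c/1=17/200: DF=(599667/500000 − 17/200·(0.983900+0.937100+0.894600))/(1+17/200) = 553/625 ≈ 0.884800
step 5 [5y] bond c/1=9/200: DF=(213169/200000 − 9/200·(0.983900+0.937100+0.894600+0.884800))/(1+9/200) = 4303/5000 ≈ 0.860600
step 6 [6y] swap r/1=1707/53903: DF=(1 − 1707/53903·(0.983900+0.937100+0.894600+0.884800+0.860600))/(1+1707/53903) = 8293/10000 ≈ 0.829300
step 7 [7y] swap r/1=702/20599: DF=(1 − 702/20599·(0.983900+0.937100+0.894600+0.884800+0.860600+0.829300))/(1+702/20599) = 3947/5000 ≈ 0.789400
step 8 [8y] bond c/1=31/400: DF=(5241303/4000000 − 31/400·(0.983900+0.937100+0.894600+0.884800+0.860600+0.829300+0.789400))/(1+31/400) = 1929/2500 ≈ 0.771600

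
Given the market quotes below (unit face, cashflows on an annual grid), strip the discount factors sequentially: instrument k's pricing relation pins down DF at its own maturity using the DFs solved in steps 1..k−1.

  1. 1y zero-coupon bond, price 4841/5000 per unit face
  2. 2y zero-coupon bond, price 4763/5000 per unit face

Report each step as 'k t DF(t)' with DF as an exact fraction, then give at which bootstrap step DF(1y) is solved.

step 1 [1y] zero: DF = P = 4841/5000 ≈ 0.968200
step 2 [2y] zero: DF = P = 4763/5000 ≈ 0.952600

1 1 4841/5000
2 2 4763/5000
DF(1y) is solved at step 1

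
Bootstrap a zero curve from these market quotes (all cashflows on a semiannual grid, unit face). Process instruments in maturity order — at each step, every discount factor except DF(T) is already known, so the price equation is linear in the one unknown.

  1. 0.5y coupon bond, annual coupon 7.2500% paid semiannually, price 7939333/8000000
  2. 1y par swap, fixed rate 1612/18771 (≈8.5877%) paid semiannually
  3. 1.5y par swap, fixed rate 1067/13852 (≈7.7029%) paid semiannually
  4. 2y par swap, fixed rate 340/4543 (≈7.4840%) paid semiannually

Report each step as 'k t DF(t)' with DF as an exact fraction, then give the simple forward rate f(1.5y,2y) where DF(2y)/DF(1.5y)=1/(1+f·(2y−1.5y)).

step 1 [0.5y] bond c/2=29/800: DF=(7939333/8000000 − 29/800·(0))/(1+29/800) = 9577/10000 ≈ 0.957700
step 2 [1y] swap r/2=806/18771: DF=(1 − 806/18771·(0.957700))/(1+806/18771) = 4597/5000 ≈ 0.919400
step 3 [1.5y] swap r/2=1067/27704: DF=(1 − 1067/27704·(0.957700+0.919400))/(1+1067/27704) = 8933/10000 ≈ 0.893300
step 4 [2y] swap r/2=170/4543: DF=(1 − 170/4543·(0.957700+0.919400+0.893300))/(1+170/4543) = 108/125 ≈ 0.864000

1 1/2 9577/10000
2 1 4597/5000
3 3/2 8933/10000
4 2 108/125
f(1.5y,2y) = ((8933/10000)/(108/125) − 1)/(1/2) = 293/4320 ≈ 6.7824%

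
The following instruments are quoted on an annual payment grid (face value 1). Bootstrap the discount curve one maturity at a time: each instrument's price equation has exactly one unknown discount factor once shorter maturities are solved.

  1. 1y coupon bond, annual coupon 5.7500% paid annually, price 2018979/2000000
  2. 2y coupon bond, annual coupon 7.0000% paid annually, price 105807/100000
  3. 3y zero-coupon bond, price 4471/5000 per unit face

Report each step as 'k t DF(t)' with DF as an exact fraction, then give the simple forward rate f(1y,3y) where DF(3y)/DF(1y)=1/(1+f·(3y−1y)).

1 1 4773/5000
2 2 579/625
3 3 4471/5000
f(1y,3y) = ((4773/5000)/(4471/5000) − 1)/(2) = 151/4471 ≈ 3.3773%

step 1 [1y] bond c/1=23/400: DF=(2018979/2000000 − 23/400·(0))/(1+23/400) = 4773/5000 ≈ 0.954600
step 2 [2y] bond c/1=7/100: DF=(105807/100000 − 7/100·(0.954600))/(1+7/100) = 579/625 ≈ 0.926400
step 3 [3y] zero: DF = P = 4471/5000 ≈ 0.894200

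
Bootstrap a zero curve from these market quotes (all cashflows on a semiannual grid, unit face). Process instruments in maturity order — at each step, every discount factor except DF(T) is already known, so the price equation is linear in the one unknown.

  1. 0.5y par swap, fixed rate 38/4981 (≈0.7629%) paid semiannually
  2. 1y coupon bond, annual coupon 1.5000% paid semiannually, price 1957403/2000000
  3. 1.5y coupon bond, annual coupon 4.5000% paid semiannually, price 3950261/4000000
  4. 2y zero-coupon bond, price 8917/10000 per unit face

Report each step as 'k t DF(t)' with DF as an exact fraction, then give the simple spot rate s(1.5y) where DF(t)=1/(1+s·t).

1 1/2 4981/5000
2 1 241/250
3 3/2 9227/10000
4 2 8917/10000
s(1.5y) = (1/(9227/10000) − 1)/(3/2) = 1546/27681 ≈ 5.5851%

step 1 [0.5y] swap r/2=19/4981: DF=(1 − 19/4981·(0))/(1+19/4981) = 4981/5000 ≈ 0.996200
step 2 [1y] bond c/2=3/400: DF=(1957403/2000000 − 3/400·(0.996200))/(1+3/400) = 241/250 ≈ 0.964000
step 3 [1.5y] bond c/2=9/400: DF=(3950261/4000000 − 9/400·(0.996200+0.964000))/(1+9/400) = 9227/10000 ≈ 0.922700
step 4 [2y] zero: DF = P = 8917/10000 ≈ 0.891700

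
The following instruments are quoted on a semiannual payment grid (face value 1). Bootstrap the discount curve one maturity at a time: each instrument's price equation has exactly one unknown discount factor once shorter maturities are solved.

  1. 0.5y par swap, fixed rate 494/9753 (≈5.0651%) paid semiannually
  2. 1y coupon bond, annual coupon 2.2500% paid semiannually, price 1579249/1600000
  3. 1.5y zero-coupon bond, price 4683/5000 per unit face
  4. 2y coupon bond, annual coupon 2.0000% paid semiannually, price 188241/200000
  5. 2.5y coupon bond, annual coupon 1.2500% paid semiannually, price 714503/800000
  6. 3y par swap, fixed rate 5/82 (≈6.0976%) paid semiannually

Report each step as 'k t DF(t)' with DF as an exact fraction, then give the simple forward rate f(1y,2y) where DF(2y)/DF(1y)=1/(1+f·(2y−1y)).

1 1/2 9753/10000
2 1 2413/2500
3 3/2 4683/5000
4 2 4517/5000
5 5/2 8641/10000
6 3 833/1000
f(1y,2y) = ((2413/2500)/(4517/5000) − 1)/(1) = 309/4517 ≈ 6.8408%

step 1 [0.5y] swap r/2=247/9753: DF=(1 − 247/9753·(0))/(1+247/9753) = 9753/10000 ≈ 0.975300
step 2 [1y] bond c/2=9/800: DF=(1579249/1600000 − 9/800·(0.975300))/(1+9/800) = 2413/2500 ≈ 0.965200
step 3 [1.5y] zero: DF = P = 4683/5000 ≈ 0.936600
step 4 [2y] bond c/2=1/100: DF=(188241/200000 − 1/100·(0.975300+0.965200+0.936600))/(1+1/100) = 4517/5000 ≈ 0.903400
step 5 [2.5y] bond c/2=1/160: DF=(714503/800000 − 1/160·(0.975300+0.965200+0.936600+0.903400))/(1+1/160) = 8641/10000 ≈ 0.864100
step 6 [3y] swap r/2=5/164: DF=(1 − 5/164·(0.975300+0.965200+0.936600+0.903400+0.864100))/(1+5/164) = 833/1000 ≈ 0.833000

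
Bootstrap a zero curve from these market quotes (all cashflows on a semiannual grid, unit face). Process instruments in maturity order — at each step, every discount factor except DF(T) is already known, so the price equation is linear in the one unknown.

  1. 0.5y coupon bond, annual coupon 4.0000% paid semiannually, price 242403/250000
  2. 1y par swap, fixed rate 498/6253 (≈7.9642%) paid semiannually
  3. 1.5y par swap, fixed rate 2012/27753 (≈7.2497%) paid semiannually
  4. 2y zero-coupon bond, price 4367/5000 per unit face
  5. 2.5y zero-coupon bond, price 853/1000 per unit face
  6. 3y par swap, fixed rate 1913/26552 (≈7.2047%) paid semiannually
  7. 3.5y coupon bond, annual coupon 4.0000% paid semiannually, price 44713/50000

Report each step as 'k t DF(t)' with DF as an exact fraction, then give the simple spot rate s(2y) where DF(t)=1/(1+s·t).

step 1 [0.5y] bond c/2=1/50: DF=(242403/250000 − 1/50·(0))/(1+1/50) = 4753/5000 ≈ 0.950600
step 2 [1y] swap r/2=249/6253: DF=(1 − 249/6253·(0.950600))/(1+249/6253) = 9253/10000 ≈ 0.925300
step 3 [1.5y] swap r/2=1006/27753: DF=(1 − 1006/27753·(0.950600+0.925300))/(1+1006/27753) = 4497/5000 ≈ 0.899400
step 4 [2y] zero: DF = P = 4367/5000 ≈ 0.873400
step 5 [2.5y] zero: DF = P = 853/1000 ≈ 0.853000
step 6 [3y] swap r/2=1913/53104: DF=(1 − 1913/53104·(0.950600+0.925300+0.899400+0.873400+0.853000))/(1+1913/53104) = 8087/10000 ≈ 0.808700
step 7 [3.5y] bond c/2=1/50: DF=(44713/50000 − 1/50·(0.950600+0.925300+0.899400+0.873400+0.853000+0.808700))/(1+1/50) = 3863/5000 ≈ 0.772600

1 1/2 4753/5000
2 1 9253/10000
3 3/2 4497/5000
4 2 4367/5000
5 5/2 853/1000
6 3 8087/10000
7 7/2 3863/5000
s(2y) = (1/(4367/5000) − 1)/(2) = 633/8734 ≈ 7.2475%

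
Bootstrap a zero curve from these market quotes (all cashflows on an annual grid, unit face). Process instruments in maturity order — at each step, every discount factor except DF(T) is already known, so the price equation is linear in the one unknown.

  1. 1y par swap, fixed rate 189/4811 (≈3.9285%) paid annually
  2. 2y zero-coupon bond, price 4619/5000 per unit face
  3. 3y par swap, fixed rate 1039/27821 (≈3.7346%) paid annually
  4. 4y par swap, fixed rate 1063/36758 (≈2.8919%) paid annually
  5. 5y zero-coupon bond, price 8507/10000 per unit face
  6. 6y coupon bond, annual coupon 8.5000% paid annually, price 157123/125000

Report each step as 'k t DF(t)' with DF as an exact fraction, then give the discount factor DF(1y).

1 1 4811/5000
2 2 4619/5000
3 3 8961/10000
4 4 8937/10000
5 5 8507/10000
6 6 8039/10000
DF(1y) = 4811/5000 ≈ 0.962200

step 1 [1y] swap r/1=189/4811: DF=(1 − 189/4811·(0))/(1+189/4811) = 4811/5000 ≈ 0.962200
step 2 [2y] zero: DF = P = 4619/5000 ≈ 0.923800
step 3 [3y] swap r/1=1039/27821: DF=(1 − 1039/27821·(0.962200+0.923800))/(1+1039/27821) = 8961/10000 ≈ 0.896100
step 4 [4y] swap r/1=1063/36758: DF=(1 − 1063/36758·(0.962200+0.923800+0.896100))/(1+1063/36758) = 8937/10000 ≈ 0.893700
step 5 [5y] zero: DF = P = 8507/10000 ≈ 0.850700
step 6 [6y] bond c/1=17/200: DF=(157123/125000 − 17/200·(0.962200+0.923800+0.896100+0.893700+0.850700))/(1+17/200) = 8039/10000 ≈ 0.803900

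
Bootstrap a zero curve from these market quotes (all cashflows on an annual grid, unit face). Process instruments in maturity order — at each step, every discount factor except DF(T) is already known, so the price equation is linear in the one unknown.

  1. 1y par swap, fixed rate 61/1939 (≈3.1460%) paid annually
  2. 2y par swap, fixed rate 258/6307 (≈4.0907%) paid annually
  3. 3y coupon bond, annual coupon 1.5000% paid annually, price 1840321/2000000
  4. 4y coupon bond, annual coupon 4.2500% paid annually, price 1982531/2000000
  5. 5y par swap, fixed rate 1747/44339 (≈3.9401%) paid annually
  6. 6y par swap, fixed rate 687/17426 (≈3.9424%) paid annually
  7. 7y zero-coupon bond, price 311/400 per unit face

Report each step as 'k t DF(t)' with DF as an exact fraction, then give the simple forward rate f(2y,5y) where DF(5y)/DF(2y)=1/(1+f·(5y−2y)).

step 1 [1y] swap r/1=61/1939: DF=(1 − 61/1939·(0))/(1+61/1939) = 1939/2000 ≈ 0.969500
step 2 [2y] swap r/1=258/6307: DF=(1 − 258/6307·(0.969500))/(1+258/6307) = 4613/5000 ≈ 0.922600
step 3 [3y] bond c/1=3/200: DF=(1840321/2000000 − 3/200·(0.969500+0.922600))/(1+3/200) = 4393/5000 ≈ 0.878600
step 4 [4y] bond c/1=17/400: DF=(1982531/2000000 − 17/400·(0.969500+0.922600+0.878600))/(1+17/400) = 8379/10000 ≈ 0.837900
step 5 [5y] swap r/1=1747/44339: DF=(1 − 1747/44339·(0.969500+0.922600+0.878600+0.837900))/(1+1747/44339) = 8253/10000 ≈ 0.825300
step 6 [6y] swap r/1=687/17426: DF=(1 − 687/17426·(0.969500+0.922600+0.878600+0.837900+0.825300))/(1+687/17426) = 7939/10000 ≈ 0.793900
step 7 [7y] zero: DF = P = 311/400 ≈ 0.777500

1 1 1939/2000
2 2 4613/5000
3 3 4393/5000
4 4 8379/10000
5 5 8253/10000
6 6 7939/10000
7 7 311/400
f(2y,5y) = ((4613/5000)/(8253/10000) − 1)/(3) = 139/3537 ≈ 3.9299%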